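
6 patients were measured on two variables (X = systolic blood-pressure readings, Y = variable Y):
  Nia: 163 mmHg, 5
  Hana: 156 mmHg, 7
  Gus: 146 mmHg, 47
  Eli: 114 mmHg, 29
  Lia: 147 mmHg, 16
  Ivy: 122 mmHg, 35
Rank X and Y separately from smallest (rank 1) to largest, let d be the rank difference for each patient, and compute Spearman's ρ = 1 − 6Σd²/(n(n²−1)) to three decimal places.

Ranks of variable 1: 6, 5, 3, 1, 4, 2
Ranks of variable 2: 1, 2, 6, 4, 3, 5
d = r₁ − r₂: 5, 3, -3, -3, 1, -3
d²: 25, 9, 9, 9, 1, 9; Σd² = 62
ρ = 1 − 6·62/(6·35) = 1 − 372/210 = -0.771

-0.771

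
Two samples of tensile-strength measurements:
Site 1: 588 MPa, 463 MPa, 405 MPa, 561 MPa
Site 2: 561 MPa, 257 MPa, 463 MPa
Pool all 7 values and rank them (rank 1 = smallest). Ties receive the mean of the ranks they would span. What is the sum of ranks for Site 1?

Sorted (ascending): 257, 405, 463, 463, 561, 561, 588
The 2 values of 463 occupy positions 3–4 → average rank (3+4)/2 = 3.5.
The 2 values of 561 occupy positions 5–6 → average rank (5+6)/2 = 5.5.
Site 1 values → pooled ranks: 588→7, 463→3.5, 405→2, 561→5.5
Rank sum = 7 + 3.5 + 2 + 5.5 = 18

18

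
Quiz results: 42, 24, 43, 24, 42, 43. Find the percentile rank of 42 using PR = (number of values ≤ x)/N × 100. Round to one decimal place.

66.7

N = 6.
Strictly below 42: 2. Equal to 42: 2.
PR = 4/6 × 100 = 66.7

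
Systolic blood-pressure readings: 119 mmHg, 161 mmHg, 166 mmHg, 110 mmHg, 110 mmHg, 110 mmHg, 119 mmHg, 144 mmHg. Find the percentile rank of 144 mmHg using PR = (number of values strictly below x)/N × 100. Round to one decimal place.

N = 8.
Strictly below 144: 5. Equal to 144: 1.
PR = 5/8 × 100 = 62.5

62.5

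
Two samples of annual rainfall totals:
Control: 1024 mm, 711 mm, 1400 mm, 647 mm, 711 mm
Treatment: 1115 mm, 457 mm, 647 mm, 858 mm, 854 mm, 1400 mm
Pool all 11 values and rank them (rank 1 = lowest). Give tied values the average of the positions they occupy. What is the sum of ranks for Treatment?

36

Sorted (ascending): 457, 647, 647, 711, 711, 854, 858, 1024, 1115, 1400, 1400
The 2 values of 647 occupy positions 2–3 → average rank (2+3)/2 = 2.5.
The 2 values of 711 occupy positions 4–5 → average rank (4+5)/2 = 4.5.
The 2 values of 1400 occupy positions 10–11 → average rank (10+11)/2 = 10.5.
Treatment values → pooled ranks: 1115→9, 457→1, 647→2.5, 858→7, 854→6, 1400→10.5
Rank sum = 9 + 1 + 2.5 + 7 + 6 + 10.5 = 36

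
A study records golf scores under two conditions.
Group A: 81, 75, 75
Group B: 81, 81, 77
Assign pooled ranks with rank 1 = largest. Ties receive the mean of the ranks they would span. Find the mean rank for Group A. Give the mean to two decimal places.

Sorted (descending): 81, 81, 81, 77, 75, 75
The 3 values of 81 occupy positions 1–3 → average rank 2.
The 2 values of 75 occupy positions 5–6 → average rank (5+6)/2 = 5.5.
Group A values → pooled ranks: 81→2, 75→5.5, 75→5.5
Mean rank = (2 + 5.5 + 5.5) / 3 = 4.33

4.33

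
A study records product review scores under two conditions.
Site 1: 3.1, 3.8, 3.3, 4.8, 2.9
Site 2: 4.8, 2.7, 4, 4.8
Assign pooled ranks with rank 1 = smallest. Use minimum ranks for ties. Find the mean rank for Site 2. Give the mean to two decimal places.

5.25

Sorted (ascending): 2.7, 2.9, 3.1, 3.3, 3.8, 4, 4.8, 4.8, 4.8
The 3 values of 4.8 occupy positions 7–9 → each gets rank 7.
Site 2 values → pooled ranks: 4.8→7, 2.7→1, 4→6, 4.8→7
Mean rank = (7 + 1 + 6 + 7) / 4 = 5.25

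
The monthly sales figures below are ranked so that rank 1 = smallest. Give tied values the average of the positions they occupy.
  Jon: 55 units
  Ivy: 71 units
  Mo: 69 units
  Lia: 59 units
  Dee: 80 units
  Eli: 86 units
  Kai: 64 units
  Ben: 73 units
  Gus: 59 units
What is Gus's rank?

2.5

Sorted (ascending): 55, 59, 59, 64, 69, 71, 73, 80, 86
The 2 values of 59 occupy positions 2–3 → average rank (2+3)/2 = 2.5.
Gus has value 59 units → rank 2.5.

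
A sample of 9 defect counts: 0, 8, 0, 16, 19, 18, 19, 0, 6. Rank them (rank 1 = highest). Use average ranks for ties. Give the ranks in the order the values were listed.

8, 5, 8, 4, 1.5, 3, 1.5, 8, 6

Sorted (descending): 19, 19, 18, 16, 8, 6, 0, 0, 0
The 2 values of 19 occupy positions 1–2 → average rank (1+2)/2 = 1.5.
The 3 values of 0 occupy positions 7–9 → average rank 8.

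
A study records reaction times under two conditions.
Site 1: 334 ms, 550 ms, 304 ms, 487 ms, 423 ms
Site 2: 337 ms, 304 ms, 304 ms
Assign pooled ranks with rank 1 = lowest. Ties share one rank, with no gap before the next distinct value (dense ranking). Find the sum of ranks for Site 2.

5

Sorted (ascending): 304, 304, 304, 334, 337, 423, 487, 550
The 3 values of 304 share dense rank 1.
Remaining distinct values take the next consecutive integers.
Site 2 values → pooled ranks: 337→3, 304→1, 304→1
Rank sum = 3 + 1 + 1 = 5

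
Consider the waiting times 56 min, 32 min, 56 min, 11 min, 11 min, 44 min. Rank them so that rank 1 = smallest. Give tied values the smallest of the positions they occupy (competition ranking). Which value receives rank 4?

44

Sorted (ascending): 11, 11, 32, 44, 56, 56
The 2 values of 11 occupy positions 1–2 → each gets rank 1.
The 2 values of 56 occupy positions 5–6 → each gets rank 5.
Rank 4 → value 44.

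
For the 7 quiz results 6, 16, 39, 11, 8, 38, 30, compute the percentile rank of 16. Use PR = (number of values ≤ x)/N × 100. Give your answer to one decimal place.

N = 7.
Strictly below 16: 3. Equal to 16: 1.
PR = 4/7 × 100 = 57.1

57.1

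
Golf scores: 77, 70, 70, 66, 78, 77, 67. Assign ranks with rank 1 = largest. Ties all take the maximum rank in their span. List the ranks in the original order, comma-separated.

3, 5, 5, 7, 1, 3, 6

Sorted (descending): 78, 77, 77, 70, 70, 67, 66
The 2 values of 77 occupy positions 2–3 → each gets rank 3.
The 2 values of 70 occupy positions 4–5 → each gets rank 5.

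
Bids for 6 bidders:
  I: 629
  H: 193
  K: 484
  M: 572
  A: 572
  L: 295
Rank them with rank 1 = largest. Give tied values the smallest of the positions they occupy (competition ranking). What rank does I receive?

Sorted (descending): 629, 572, 572, 484, 295, 193
The 2 values of 572 occupy positions 2–3 → each gets rank 2.
I has value 629 → rank 1.

1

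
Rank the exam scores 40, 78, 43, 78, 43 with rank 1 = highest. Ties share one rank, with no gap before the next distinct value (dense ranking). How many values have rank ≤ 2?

4

Sorted (descending): 78, 78, 43, 43, 40
The 2 values of 78 share dense rank 1.
The 2 values of 43 share dense rank 2.
Remaining distinct values take the next consecutive integers.
Ranks ≤ 2: {1, 1, 2, 2} → 4 values.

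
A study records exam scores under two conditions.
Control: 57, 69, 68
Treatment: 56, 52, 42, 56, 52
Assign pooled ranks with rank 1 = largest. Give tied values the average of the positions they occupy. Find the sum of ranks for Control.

Sorted (descending): 69, 68, 57, 56, 56, 52, 52, 42
The 2 values of 56 occupy positions 4–5 → average rank (4+5)/2 = 4.5.
The 2 values of 52 occupy positions 6–7 → average rank (6+7)/2 = 6.5.
Control values → pooled ranks: 57→3, 69→1, 68→2
Rank sum = 3 + 1 + 2 = 6

6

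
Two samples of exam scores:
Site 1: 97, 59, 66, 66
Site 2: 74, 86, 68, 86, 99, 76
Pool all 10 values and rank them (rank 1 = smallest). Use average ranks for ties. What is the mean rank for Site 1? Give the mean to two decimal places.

Sorted (ascending): 59, 66, 66, 68, 74, 76, 86, 86, 97, 99
The 2 values of 66 occupy positions 2–3 → average rank (2+3)/2 = 2.5.
The 2 values of 86 occupy positions 7–8 → average rank (7+8)/2 = 7.5.
Site 1 values → pooled ranks: 97→9, 59→1, 66→2.5, 66→2.5
Mean rank = (9 + 1 + 2.5 + 2.5) / 4 = 3.75

3.75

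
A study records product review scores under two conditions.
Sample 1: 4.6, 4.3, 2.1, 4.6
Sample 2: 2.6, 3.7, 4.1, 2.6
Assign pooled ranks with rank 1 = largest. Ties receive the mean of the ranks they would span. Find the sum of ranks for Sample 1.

Sorted (descending): 4.6, 4.6, 4.3, 4.1, 3.7, 2.6, 2.6, 2.1
The 2 values of 4.6 occupy positions 1–2 → average rank (1+2)/2 = 1.5.
The 2 values of 2.6 occupy positions 6–7 → average rank (6+7)/2 = 6.5.
Sample 1 values → pooled ranks: 4.6→1.5, 4.3→3, 2.1→8, 4.6→1.5
Rank sum = 1.5 + 3 + 8 + 1.5 = 14

14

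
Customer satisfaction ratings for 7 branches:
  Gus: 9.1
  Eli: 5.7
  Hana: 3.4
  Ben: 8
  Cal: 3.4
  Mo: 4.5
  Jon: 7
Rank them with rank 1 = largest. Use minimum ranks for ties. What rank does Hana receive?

6

Sorted (descending): 9.1, 8, 7, 5.7, 4.5, 3.4, 3.4
The 2 values of 3.4 occupy positions 6–7 → each gets rank 6.
Hana has value 3.4 → rank 6.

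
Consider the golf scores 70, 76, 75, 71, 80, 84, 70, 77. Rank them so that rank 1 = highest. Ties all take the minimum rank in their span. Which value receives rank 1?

Sorted (descending): 84, 80, 77, 76, 75, 71, 70, 70
The 2 values of 70 occupy positions 7–8 → each gets rank 7.
Rank 1 → value 84.

84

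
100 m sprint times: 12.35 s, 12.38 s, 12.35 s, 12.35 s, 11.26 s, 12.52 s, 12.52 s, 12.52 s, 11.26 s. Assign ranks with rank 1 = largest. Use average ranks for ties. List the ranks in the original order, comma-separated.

Sorted (descending): 12.52, 12.52, 12.52, 12.38, 12.35, 12.35, 12.35, 11.26, 11.26
The 3 values of 12.52 occupy positions 1–3 → average rank 2.
The 3 values of 12.35 occupy positions 5–7 → average rank 6.
The 2 values of 11.26 occupy positions 8–9 → average rank (8+9)/2 = 8.5.

6, 4, 6, 6, 8.5, 2, 2, 2, 8.5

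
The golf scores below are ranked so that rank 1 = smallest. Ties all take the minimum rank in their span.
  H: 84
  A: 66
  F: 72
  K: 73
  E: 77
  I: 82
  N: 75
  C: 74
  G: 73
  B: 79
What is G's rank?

Sorted (ascending): 66, 72, 73, 73, 74, 75, 77, 79, 82, 84
The 2 values of 73 occupy positions 3–4 → each gets rank 3.
G has value 73 → rank 3.

3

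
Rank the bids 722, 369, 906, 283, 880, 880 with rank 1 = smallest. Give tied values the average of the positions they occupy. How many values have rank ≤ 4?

Sorted (ascending): 283, 369, 722, 880, 880, 906
The 2 values of 880 occupy positions 4–5 → average rank (4+5)/2 = 4.5.
Ranks ≤ 4: {1, 2, 3} → 3 values.

3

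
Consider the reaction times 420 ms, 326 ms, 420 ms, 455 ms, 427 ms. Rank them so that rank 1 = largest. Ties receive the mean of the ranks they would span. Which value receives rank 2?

Sorted (descending): 455, 427, 420, 420, 326
The 2 values of 420 occupy positions 3–4 → average rank (3+4)/2 = 3.5.
Rank 2 → value 427.

427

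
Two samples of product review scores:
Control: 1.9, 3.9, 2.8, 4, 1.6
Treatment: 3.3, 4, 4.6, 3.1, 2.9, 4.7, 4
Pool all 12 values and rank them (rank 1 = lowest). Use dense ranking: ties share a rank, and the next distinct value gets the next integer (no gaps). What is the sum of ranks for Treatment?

50

Sorted (ascending): 1.6, 1.9, 2.8, 2.9, 3.1, 3.3, 3.9, 4, 4, 4, 4.6, 4.7
The 3 values of 4 share dense rank 8.
Remaining distinct values take the next consecutive integers.
Treatment values → pooled ranks: 3.3→6, 4→8, 4.6→9, 3.1→5, 2.9→4, 4.7→10, 4→8
Rank sum = 6 + 8 + 9 + 5 + 4 + 10 + 8 = 50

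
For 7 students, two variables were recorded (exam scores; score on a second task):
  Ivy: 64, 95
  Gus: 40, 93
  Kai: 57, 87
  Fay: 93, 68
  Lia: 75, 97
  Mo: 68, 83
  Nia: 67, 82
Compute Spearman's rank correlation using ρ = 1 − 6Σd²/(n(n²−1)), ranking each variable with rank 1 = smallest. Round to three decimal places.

Ranks of variable 1: 3, 1, 2, 7, 6, 5, 4
Ranks of variable 2: 6, 5, 4, 1, 7, 3, 2
d = r₁ − r₂: -3, -4, -2, 6, -1, 2, 2
d²: 9, 16, 4, 36, 1, 4, 4; Σd² = 74
ρ = 1 − 6·74/(7·48) = 1 − 444/336 = -0.321

-0.321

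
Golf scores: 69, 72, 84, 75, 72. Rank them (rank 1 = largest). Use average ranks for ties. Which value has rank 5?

Sorted (descending): 84, 75, 72, 72, 69
The 2 values of 72 occupy positions 3–4 → average rank (3+4)/2 = 3.5.
Rank 5 → value 69.

69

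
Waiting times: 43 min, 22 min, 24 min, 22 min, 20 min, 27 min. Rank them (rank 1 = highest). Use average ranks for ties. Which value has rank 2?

27

Sorted (descending): 43, 27, 24, 22, 22, 20
The 2 values of 22 occupy positions 4–5 → average rank (4+5)/2 = 4.5.
Rank 2 → value 27.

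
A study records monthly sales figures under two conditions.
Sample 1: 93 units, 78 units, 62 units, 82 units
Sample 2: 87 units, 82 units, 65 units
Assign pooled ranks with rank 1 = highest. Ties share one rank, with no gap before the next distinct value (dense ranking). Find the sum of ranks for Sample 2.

10

Sorted (descending): 93, 87, 82, 82, 78, 65, 62
The 2 values of 82 share dense rank 3.
Remaining distinct values take the next consecutive integers.
Sample 2 values → pooled ranks: 87→2, 82→3, 65→5
Rank sum = 2 + 3 + 5 = 10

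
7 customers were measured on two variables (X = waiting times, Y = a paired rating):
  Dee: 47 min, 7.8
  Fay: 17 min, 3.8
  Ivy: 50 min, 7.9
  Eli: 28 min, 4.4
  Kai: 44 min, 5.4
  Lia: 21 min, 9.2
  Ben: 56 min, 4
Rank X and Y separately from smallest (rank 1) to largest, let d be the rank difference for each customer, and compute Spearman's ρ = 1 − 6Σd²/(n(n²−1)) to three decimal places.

Ranks of variable 1: 5, 1, 6, 3, 4, 2, 7
Ranks of variable 2: 5, 1, 6, 3, 4, 7, 2
d = r₁ − r₂: 0, 0, 0, 0, 0, -5, 5
d²: 0, 0, 0, 0, 0, 25, 25; Σd² = 50
ρ = 1 − 6·50/(7·48) = 1 − 300/336 = 0.107

0.107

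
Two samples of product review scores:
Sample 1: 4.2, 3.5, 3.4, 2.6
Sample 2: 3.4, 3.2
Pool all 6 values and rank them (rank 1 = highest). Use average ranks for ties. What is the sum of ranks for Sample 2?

8.5

Sorted (descending): 4.2, 3.5, 3.4, 3.4, 3.2, 2.6
The 2 values of 3.4 occupy positions 3–4 → average rank (3+4)/2 = 3.5.
Sample 2 values → pooled ranks: 3.4→3.5, 3.2→5
Rank sum = 3.5 + 5 = 8.5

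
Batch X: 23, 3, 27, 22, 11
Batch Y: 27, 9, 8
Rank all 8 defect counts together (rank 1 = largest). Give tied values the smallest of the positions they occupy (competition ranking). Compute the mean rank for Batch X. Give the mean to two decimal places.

4.20

Sorted (descending): 27, 27, 23, 22, 11, 9, 8, 3
The 2 values of 27 occupy positions 1–2 → each gets rank 1.
Batch X values → pooled ranks: 23→3, 3→8, 27→1, 22→4, 11→5
Mean rank = (3 + 8 + 1 + 4 + 5) / 5 = 4.20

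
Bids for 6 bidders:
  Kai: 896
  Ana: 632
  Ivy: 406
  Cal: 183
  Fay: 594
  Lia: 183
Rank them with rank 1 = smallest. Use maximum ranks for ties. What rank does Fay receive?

Sorted (ascending): 183, 183, 406, 594, 632, 896
The 2 values of 183 occupy positions 1–2 → each gets rank 2.
Fay has value 594 → rank 4.

4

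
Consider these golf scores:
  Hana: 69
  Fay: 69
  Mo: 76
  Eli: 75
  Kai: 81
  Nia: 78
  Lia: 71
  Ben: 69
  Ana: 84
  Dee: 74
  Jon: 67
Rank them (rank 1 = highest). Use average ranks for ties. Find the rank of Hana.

Sorted (descending): 84, 81, 78, 76, 75, 74, 71, 69, 69, 69, 67
The 3 values of 69 occupy positions 8–10 → average rank 9.
Hana has value 69 → rank 9.

9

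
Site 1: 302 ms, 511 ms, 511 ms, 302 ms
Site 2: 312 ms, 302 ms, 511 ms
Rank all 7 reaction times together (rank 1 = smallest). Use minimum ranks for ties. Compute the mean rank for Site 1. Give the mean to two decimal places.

3.00

Sorted (ascending): 302, 302, 302, 312, 511, 511, 511
The 3 values of 302 occupy positions 1–3 → each gets rank 1.
The 3 values of 511 occupy positions 5–7 → each gets rank 5.
Site 1 values → pooled ranks: 302→1, 511→5, 511→5, 302→1
Mean rank = (1 + 5 + 5 + 1) / 4 = 3.00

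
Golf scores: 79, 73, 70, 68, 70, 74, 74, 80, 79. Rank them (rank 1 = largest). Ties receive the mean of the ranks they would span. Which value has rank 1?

Sorted (descending): 80, 79, 79, 74, 74, 73, 70, 70, 68
The 2 values of 79 occupy positions 2–3 → average rank (2+3)/2 = 2.5.
The 2 values of 74 occupy positions 4–5 → average rank (4+5)/2 = 4.5.
The 2 values of 70 occupy positions 7–8 → average rank (7+8)/2 = 7.5.
Rank 1 → value 80.

80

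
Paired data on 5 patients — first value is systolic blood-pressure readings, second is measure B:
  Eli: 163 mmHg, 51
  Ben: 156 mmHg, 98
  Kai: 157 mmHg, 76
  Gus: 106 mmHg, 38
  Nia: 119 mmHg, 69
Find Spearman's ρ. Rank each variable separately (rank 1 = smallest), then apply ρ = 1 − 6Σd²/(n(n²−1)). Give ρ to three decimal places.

0.300

Ranks of variable 1: 5, 3, 4, 1, 2
Ranks of variable 2: 2, 5, 4, 1, 3
d = r₁ − r₂: 3, -2, 0, 0, -1
d²: 9, 4, 0, 0, 1; Σd² = 14
ρ = 1 − 6·14/(5·24) = 1 − 84/120 = 0.300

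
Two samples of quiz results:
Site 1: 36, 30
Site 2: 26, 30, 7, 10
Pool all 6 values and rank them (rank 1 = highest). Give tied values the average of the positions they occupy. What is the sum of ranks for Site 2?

17.5

Sorted (descending): 36, 30, 30, 26, 10, 7
The 2 values of 30 occupy positions 2–3 → average rank (2+3)/2 = 2.5.
Site 2 values → pooled ranks: 26→4, 30→2.5, 7→6, 10→5
Rank sum = 4 + 2.5 + 6 + 5 = 17.5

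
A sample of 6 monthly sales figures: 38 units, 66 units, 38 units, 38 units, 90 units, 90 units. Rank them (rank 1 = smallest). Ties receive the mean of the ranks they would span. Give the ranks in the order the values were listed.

2, 4, 2, 2, 5.5, 5.5

Sorted (ascending): 38, 38, 38, 66, 90, 90
The 3 values of 38 occupy positions 1–3 → average rank 2.
The 2 values of 90 occupy positions 5–6 → average rank (5+6)/2 = 5.5.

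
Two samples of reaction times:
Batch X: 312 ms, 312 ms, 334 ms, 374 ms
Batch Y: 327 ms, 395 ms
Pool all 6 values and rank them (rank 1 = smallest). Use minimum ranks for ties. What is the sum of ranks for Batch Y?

Sorted (ascending): 312, 312, 327, 334, 374, 395
The 2 values of 312 occupy positions 1–2 → each gets rank 1.
Batch Y values → pooled ranks: 327→3, 395→6
Rank sum = 3 + 6 = 9

9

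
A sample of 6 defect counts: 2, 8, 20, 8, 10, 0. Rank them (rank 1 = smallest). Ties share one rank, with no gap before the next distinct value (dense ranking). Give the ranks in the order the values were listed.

Sorted (ascending): 0, 2, 8, 8, 10, 20
The 2 values of 8 share dense rank 3.
Remaining distinct values take the next consecutive integers.

2, 3, 5, 3, 4, 1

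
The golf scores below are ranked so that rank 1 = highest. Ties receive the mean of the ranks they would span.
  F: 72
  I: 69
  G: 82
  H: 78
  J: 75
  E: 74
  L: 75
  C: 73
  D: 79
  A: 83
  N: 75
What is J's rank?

6

Sorted (descending): 83, 82, 79, 78, 75, 75, 75, 74, 73, 72, 69
The 3 values of 75 occupy positions 5–7 → average rank 6.
J has value 75 → rank 6.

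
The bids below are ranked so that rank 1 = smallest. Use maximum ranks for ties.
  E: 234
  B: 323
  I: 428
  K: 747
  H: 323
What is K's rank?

Sorted (ascending): 234, 323, 323, 428, 747
The 2 values of 323 occupy positions 2–3 → each gets rank 3.
K has value 747 → rank 5.

5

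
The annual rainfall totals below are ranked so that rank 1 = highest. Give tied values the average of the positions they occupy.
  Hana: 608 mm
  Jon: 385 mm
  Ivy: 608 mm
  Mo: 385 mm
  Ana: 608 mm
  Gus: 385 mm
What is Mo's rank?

5

Sorted (descending): 608, 608, 608, 385, 385, 385
The 3 values of 608 occupy positions 1–3 → average rank 2.
The 3 values of 385 occupy positions 4–6 → average rank 5.
Mo has value 385 mm → rank 5.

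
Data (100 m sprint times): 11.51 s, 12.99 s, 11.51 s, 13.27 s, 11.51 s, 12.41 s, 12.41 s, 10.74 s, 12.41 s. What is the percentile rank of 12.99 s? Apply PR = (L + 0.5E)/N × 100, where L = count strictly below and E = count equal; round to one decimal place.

83.3

N = 9.
Strictly below 12.99: 7. Equal to 12.99: 1.
PR = (7 + 0.5·1)/9 × 100 = 83.3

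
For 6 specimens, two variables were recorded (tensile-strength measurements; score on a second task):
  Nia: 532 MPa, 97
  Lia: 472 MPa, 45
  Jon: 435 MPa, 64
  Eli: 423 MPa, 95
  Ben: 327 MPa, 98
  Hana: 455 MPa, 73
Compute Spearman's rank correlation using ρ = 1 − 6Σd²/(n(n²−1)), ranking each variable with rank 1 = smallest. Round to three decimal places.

-0.371

Ranks of variable 1: 6, 5, 3, 2, 1, 4
Ranks of variable 2: 5, 1, 2, 4, 6, 3
d = r₁ − r₂: 1, 4, 1, -2, -5, 1
d²: 1, 16, 1, 4, 25, 1; Σd² = 48
ρ = 1 − 6·48/(6·35) = 1 − 288/210 = -0.371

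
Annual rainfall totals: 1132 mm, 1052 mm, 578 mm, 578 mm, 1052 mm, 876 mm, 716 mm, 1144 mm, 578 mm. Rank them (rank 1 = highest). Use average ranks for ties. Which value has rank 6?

Sorted (descending): 1144, 1132, 1052, 1052, 876, 716, 578, 578, 578
The 2 values of 1052 occupy positions 3–4 → average rank (3+4)/2 = 3.5.
The 3 values of 578 occupy positions 7–9 → average rank 8.
Rank 6 → value 716.

716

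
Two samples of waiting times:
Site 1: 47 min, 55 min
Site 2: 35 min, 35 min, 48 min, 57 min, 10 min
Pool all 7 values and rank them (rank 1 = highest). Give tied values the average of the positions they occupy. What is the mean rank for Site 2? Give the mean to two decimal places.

4.40

Sorted (descending): 57, 55, 48, 47, 35, 35, 10
The 2 values of 35 occupy positions 5–6 → average rank (5+6)/2 = 5.5.
Site 2 values → pooled ranks: 35→5.5, 35→5.5, 48→3, 57→1, 10→7
Mean rank = (5.5 + 5.5 + 3 + 1 + 7) / 5 = 4.40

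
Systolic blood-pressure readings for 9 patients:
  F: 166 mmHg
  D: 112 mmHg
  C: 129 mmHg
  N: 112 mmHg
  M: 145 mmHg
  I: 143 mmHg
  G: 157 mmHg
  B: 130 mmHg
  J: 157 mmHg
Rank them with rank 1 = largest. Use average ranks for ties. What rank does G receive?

Sorted (descending): 166, 157, 157, 145, 143, 130, 129, 112, 112
The 2 values of 157 occupy positions 2–3 → average rank (2+3)/2 = 2.5.
The 2 values of 112 occupy positions 8–9 → average rank (8+9)/2 = 8.5.
G has value 157 mmHg → rank 2.5.

2.5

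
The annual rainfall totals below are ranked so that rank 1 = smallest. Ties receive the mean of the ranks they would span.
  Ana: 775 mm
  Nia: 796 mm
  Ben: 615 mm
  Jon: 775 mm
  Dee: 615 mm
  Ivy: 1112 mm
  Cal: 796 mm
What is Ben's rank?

1.5

Sorted (ascending): 615, 615, 775, 775, 796, 796, 1112
The 2 values of 615 occupy positions 1–2 → average rank (1+2)/2 = 1.5.
The 2 values of 775 occupy positions 3–4 → average rank (3+4)/2 = 3.5.
The 2 values of 796 occupy positions 5–6 → average rank (5+6)/2 = 5.5.
Ben has value 615 mm → rank 1.5.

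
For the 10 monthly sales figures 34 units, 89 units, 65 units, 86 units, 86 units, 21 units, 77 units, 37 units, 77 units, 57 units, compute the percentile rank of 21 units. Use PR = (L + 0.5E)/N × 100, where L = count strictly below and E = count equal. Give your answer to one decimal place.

N = 10.
Strictly below 21: 0. Equal to 21: 1.
PR = (0 + 0.5·1)/10 × 100 = 5.0

5.0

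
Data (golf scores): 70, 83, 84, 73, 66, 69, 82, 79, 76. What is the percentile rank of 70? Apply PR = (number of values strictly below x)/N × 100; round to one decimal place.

22.2

N = 9.
Strictly below 70: 2. Equal to 70: 1.
PR = 2/9 × 100 = 22.2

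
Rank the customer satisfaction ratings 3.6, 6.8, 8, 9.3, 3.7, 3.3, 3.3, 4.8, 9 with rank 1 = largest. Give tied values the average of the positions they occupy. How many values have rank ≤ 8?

Sorted (descending): 9.3, 9, 8, 6.8, 4.8, 3.7, 3.6, 3.3, 3.3
The 2 values of 3.3 occupy positions 8–9 → average rank (8+9)/2 = 8.5.
Ranks ≤ 8: {1, 2, 3, 4, 5, 6, 7} → 7 values.

7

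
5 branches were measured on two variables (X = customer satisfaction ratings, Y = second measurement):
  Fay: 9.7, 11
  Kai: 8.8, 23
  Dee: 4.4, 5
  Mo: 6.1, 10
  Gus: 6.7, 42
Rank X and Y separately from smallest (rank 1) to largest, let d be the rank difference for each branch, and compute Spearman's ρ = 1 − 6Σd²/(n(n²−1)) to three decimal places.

0.600

Ranks of variable 1: 5, 4, 1, 2, 3
Ranks of variable 2: 3, 4, 1, 2, 5
d = r₁ − r₂: 2, 0, 0, 0, -2
d²: 4, 0, 0, 0, 4; Σd² = 8
ρ = 1 − 6·8/(5·24) = 1 − 48/120 = 0.600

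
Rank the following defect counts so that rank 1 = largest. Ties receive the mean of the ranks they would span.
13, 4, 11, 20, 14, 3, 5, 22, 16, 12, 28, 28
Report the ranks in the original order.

7, 11, 9, 4, 6, 12, 10, 3, 5, 8, 1.5, 1.5

Sorted (descending): 28, 28, 22, 20, 16, 14, 13, 12, 11, 5, 4, 3
The 2 values of 28 occupy positions 1–2 → average rank (1+2)/2 = 1.5.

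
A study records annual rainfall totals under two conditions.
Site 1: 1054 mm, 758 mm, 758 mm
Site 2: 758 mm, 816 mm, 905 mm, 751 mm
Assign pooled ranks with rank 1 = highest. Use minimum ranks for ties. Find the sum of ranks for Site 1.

Sorted (descending): 1054, 905, 816, 758, 758, 758, 751
The 3 values of 758 occupy positions 4–6 → each gets rank 4.
Site 1 values → pooled ranks: 1054→1, 758→4, 758→4
Rank sum = 1 + 4 + 4 = 9

9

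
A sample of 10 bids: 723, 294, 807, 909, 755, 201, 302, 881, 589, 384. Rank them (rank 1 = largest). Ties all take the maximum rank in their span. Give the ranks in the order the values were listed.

Sorted (descending): 909, 881, 807, 755, 723, 589, 384, 302, 294, 201
No ties — each value takes its position as its rank.

5, 9, 3, 1, 4, 10, 8, 2, 6, 7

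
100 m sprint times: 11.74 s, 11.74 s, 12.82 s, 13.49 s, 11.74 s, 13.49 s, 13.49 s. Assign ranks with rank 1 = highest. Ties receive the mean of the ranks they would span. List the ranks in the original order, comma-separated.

Sorted (descending): 13.49, 13.49, 13.49, 12.82, 11.74, 11.74, 11.74
The 3 values of 13.49 occupy positions 1–3 → average rank 2.
The 3 values of 11.74 occupy positions 5–7 → average rank 6.

6, 6, 4, 2, 6, 2, 2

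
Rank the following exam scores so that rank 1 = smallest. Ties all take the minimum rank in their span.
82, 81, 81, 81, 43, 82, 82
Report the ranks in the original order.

5, 2, 2, 2, 1, 5, 5

Sorted (ascending): 43, 81, 81, 81, 82, 82, 82
The 3 values of 81 occupy positions 2–4 → each gets rank 2.
The 3 values of 82 occupy positions 5–7 → each gets rank 5.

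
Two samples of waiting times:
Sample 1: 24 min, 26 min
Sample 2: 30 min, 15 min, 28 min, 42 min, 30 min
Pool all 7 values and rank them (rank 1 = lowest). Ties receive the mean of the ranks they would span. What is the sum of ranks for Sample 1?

Sorted (ascending): 15, 24, 26, 28, 30, 30, 42
The 2 values of 30 occupy positions 5–6 → average rank (5+6)/2 = 5.5.
Sample 1 values → pooled ranks: 24→2, 26→3
Rank sum = 2 + 3 = 5

5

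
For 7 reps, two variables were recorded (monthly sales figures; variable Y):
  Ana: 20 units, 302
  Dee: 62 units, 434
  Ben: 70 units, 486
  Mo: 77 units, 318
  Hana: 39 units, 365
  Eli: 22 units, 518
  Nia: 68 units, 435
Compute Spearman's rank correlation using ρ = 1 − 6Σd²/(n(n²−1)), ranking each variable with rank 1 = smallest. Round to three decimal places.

Ranks of variable 1: 1, 4, 6, 7, 3, 2, 5
Ranks of variable 2: 1, 4, 6, 2, 3, 7, 5
d = r₁ − r₂: 0, 0, 0, 5, 0, -5, 0
d²: 0, 0, 0, 25, 0, 25, 0; Σd² = 50
ρ = 1 − 6·50/(7·48) = 1 − 300/336 = 0.107

0.107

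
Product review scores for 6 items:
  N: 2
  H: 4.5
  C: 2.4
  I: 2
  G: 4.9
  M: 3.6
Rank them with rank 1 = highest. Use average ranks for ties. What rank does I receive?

5.5

Sorted (descending): 4.9, 4.5, 3.6, 2.4, 2, 2
The 2 values of 2 occupy positions 5–6 → average rank (5+6)/2 = 5.5.
I has value 2 → rank 5.5.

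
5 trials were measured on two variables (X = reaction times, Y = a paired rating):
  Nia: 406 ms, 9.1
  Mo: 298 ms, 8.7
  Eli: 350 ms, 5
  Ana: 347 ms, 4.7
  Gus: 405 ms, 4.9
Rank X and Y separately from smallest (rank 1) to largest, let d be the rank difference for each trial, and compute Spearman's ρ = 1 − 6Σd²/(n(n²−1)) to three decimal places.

0.300

Ranks of variable 1: 5, 1, 3, 2, 4
Ranks of variable 2: 5, 4, 3, 1, 2
d = r₁ − r₂: 0, -3, 0, 1, 2
d²: 0, 9, 0, 1, 4; Σd² = 14
ρ = 1 − 6·14/(5·24) = 1 − 84/120 = 0.300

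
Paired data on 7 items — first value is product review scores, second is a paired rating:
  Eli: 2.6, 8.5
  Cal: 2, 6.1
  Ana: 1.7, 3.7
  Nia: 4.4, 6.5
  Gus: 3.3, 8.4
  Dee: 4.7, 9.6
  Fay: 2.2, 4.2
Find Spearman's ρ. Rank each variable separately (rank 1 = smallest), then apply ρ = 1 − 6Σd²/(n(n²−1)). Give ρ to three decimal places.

Ranks of variable 1: 4, 2, 1, 6, 5, 7, 3
Ranks of variable 2: 6, 3, 1, 4, 5, 7, 2
d = r₁ − r₂: -2, -1, 0, 2, 0, 0, 1
d²: 4, 1, 0, 4, 0, 0, 1; Σd² = 10
ρ = 1 − 6·10/(7·48) = 1 − 60/336 = 0.821

0.821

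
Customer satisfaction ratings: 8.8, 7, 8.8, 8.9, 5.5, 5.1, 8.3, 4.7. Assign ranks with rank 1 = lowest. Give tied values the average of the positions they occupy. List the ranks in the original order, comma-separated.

Sorted (ascending): 4.7, 5.1, 5.5, 7, 8.3, 8.8, 8.8, 8.9
The 2 values of 8.8 occupy positions 6–7 → average rank (6+7)/2 = 6.5.

6.5, 4, 6.5, 8, 3, 2, 5, 1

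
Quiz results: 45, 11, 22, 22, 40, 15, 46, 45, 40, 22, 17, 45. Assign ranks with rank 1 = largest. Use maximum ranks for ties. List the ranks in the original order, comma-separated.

4, 12, 9, 9, 6, 11, 1, 4, 6, 9, 10, 4

Sorted (descending): 46, 45, 45, 45, 40, 40, 22, 22, 22, 17, 15, 11
The 3 values of 45 occupy positions 2–4 → each gets rank 4.
The 2 values of 40 occupy positions 5–6 → each gets rank 6.
The 3 values of 22 occupy positions 7–9 → each gets rank 9.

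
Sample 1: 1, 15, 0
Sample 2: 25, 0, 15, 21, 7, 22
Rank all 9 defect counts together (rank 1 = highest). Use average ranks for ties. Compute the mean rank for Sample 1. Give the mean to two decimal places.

6.67

Sorted (descending): 25, 22, 21, 15, 15, 7, 1, 0, 0
The 2 values of 15 occupy positions 4–5 → average rank (4+5)/2 = 4.5.
The 2 values of 0 occupy positions 8–9 → average rank (8+9)/2 = 8.5.
Sample 1 values → pooled ranks: 1→7, 15→4.5, 0→8.5
Mean rank = (7 + 4.5 + 8.5) / 3 = 6.67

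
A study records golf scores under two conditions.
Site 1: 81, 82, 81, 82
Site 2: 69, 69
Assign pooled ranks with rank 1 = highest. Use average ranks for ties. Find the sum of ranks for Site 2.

Sorted (descending): 82, 82, 81, 81, 69, 69
The 2 values of 82 occupy positions 1–2 → average rank (1+2)/2 = 1.5.
The 2 values of 81 occupy positions 3–4 → average rank (3+4)/2 = 3.5.
The 2 values of 69 occupy positions 5–6 → average rank (5+6)/2 = 5.5.
Site 2 values → pooled ranks: 69→5.5, 69→5.5
Rank sum = 5.5 + 5.5 = 11

11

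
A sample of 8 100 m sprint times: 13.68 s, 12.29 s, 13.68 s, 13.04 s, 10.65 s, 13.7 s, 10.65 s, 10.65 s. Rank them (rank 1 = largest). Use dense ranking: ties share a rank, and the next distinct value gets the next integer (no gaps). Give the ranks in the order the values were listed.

2, 4, 2, 3, 5, 1, 5, 5

Sorted (descending): 13.7, 13.68, 13.68, 13.04, 12.29, 10.65, 10.65, 10.65
The 2 values of 13.68 share dense rank 2.
The 3 values of 10.65 share dense rank 5.
Remaining distinct values take the next consecutive integers.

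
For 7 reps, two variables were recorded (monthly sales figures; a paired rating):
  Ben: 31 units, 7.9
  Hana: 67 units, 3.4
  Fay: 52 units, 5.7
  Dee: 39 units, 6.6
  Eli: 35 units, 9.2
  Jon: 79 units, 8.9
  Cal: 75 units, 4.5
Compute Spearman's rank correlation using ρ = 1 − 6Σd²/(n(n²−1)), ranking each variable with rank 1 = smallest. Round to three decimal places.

-0.357

Ranks of variable 1: 1, 5, 4, 3, 2, 7, 6
Ranks of variable 2: 5, 1, 3, 4, 7, 6, 2
d = r₁ − r₂: -4, 4, 1, -1, -5, 1, 4
d²: 16, 16, 1, 1, 25, 1, 16; Σd² = 76
ρ = 1 − 6·76/(7·48) = 1 − 456/336 = -0.357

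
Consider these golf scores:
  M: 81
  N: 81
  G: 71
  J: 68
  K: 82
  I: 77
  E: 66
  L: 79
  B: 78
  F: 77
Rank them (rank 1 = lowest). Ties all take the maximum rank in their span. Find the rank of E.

Sorted (ascending): 66, 68, 71, 77, 77, 78, 79, 81, 81, 82
The 2 values of 77 occupy positions 4–5 → each gets rank 5.
The 2 values of 81 occupy positions 8–9 → each gets rank 9.
E has value 66 → rank 1.

1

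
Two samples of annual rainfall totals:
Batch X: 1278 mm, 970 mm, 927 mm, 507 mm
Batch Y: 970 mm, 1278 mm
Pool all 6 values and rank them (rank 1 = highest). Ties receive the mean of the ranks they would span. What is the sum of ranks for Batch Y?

5

Sorted (descending): 1278, 1278, 970, 970, 927, 507
The 2 values of 1278 occupy positions 1–2 → average rank (1+2)/2 = 1.5.
The 2 values of 970 occupy positions 3–4 → average rank (3+4)/2 = 3.5.
Batch Y values → pooled ranks: 970→3.5, 1278→1.5
Rank sum = 3.5 + 1.5 = 5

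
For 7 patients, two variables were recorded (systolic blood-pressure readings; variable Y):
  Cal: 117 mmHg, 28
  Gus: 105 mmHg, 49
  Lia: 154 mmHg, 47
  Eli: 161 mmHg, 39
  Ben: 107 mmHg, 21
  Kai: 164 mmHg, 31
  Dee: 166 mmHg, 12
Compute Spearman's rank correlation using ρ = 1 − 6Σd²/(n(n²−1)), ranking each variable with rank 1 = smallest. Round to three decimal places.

-0.429

Ranks of variable 1: 3, 1, 4, 5, 2, 6, 7
Ranks of variable 2: 3, 7, 6, 5, 2, 4, 1
d = r₁ − r₂: 0, -6, -2, 0, 0, 2, 6
d²: 0, 36, 4, 0, 0, 4, 36; Σd² = 80
ρ = 1 − 6·80/(7·48) = 1 − 480/336 = -0.429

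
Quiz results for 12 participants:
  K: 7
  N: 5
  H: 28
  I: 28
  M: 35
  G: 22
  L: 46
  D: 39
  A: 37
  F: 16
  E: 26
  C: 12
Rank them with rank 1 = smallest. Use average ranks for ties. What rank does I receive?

Sorted (ascending): 5, 7, 12, 16, 22, 26, 28, 28, 35, 37, 39, 46
The 2 values of 28 occupy positions 7–8 → average rank (7+8)/2 = 7.5.
I has value 28 → rank 7.5.

7.5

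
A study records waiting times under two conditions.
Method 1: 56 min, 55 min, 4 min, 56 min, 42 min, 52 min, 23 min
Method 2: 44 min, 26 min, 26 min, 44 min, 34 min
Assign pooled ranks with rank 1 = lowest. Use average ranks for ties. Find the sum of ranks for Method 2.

27

Sorted (ascending): 4, 23, 26, 26, 34, 42, 44, 44, 52, 55, 56, 56
The 2 values of 26 occupy positions 3–4 → average rank (3+4)/2 = 3.5.
The 2 values of 44 occupy positions 7–8 → average rank (7+8)/2 = 7.5.
The 2 values of 56 occupy positions 11–12 → average rank (11+12)/2 = 11.5.
Method 2 values → pooled ranks: 44→7.5, 26→3.5, 26→3.5, 44→7.5, 34→5
Rank sum = 7.5 + 3.5 + 3.5 + 7.5 + 5 = 27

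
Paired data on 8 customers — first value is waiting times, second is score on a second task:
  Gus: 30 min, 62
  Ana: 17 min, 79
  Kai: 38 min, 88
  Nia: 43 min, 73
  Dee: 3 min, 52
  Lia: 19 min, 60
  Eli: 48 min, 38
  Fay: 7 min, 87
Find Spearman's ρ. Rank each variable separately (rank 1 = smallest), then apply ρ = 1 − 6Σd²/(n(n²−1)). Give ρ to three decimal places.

Ranks of variable 1: 5, 3, 6, 7, 1, 4, 8, 2
Ranks of variable 2: 4, 6, 8, 5, 2, 3, 1, 7
d = r₁ − r₂: 1, -3, -2, 2, -1, 1, 7, -5
d²: 1, 9, 4, 4, 1, 1, 49, 25; Σd² = 94
ρ = 1 − 6·94/(8·63) = 1 − 564/504 = -0.119

-0.119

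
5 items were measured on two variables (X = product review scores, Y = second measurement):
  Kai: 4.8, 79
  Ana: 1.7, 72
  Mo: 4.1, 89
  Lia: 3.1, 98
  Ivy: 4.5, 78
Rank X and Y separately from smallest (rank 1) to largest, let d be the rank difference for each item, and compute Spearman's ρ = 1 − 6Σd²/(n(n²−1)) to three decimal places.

Ranks of variable 1: 5, 1, 3, 2, 4
Ranks of variable 2: 3, 1, 4, 5, 2
d = r₁ − r₂: 2, 0, -1, -3, 2
d²: 4, 0, 1, 9, 4; Σd² = 18
ρ = 1 − 6·18/(5·24) = 1 − 108/120 = 0.100

0.100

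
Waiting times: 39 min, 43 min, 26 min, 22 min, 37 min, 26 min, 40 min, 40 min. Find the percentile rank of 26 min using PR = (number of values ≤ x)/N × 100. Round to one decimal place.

N = 8.
Strictly below 26: 1. Equal to 26: 2.
PR = 3/8 × 100 = 37.5

37.5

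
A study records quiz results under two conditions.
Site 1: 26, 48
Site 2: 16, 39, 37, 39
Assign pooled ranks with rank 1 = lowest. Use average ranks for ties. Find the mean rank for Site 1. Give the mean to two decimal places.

Sorted (ascending): 16, 26, 37, 39, 39, 48
The 2 values of 39 occupy positions 4–5 → average rank (4+5)/2 = 4.5.
Site 1 values → pooled ranks: 26→2, 48→6
Mean rank = (2 + 6) / 2 = 4.00

4.00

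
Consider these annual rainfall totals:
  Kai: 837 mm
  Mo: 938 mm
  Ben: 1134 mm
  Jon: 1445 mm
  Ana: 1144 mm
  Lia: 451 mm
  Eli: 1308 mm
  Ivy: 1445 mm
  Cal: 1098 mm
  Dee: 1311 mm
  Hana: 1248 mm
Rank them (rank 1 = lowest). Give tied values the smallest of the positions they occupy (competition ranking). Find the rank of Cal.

4

Sorted (ascending): 451, 837, 938, 1098, 1134, 1144, 1248, 1308, 1311, 1445, 1445
The 2 values of 1445 occupy positions 10–11 → each gets rank 10.
Cal has value 1098 mm → rank 4.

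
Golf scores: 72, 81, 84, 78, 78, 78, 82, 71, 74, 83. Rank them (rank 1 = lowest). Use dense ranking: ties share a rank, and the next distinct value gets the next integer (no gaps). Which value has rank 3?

Sorted (ascending): 71, 72, 74, 78, 78, 78, 81, 82, 83, 84
The 3 values of 78 share dense rank 4.
Remaining distinct values take the next consecutive integers.
Rank 3 → value 74.

74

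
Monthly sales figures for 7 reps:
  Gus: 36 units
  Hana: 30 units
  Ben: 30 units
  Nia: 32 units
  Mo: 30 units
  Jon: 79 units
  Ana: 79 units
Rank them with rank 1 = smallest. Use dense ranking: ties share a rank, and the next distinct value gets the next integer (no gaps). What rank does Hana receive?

1

Sorted (ascending): 30, 30, 30, 32, 36, 79, 79
The 3 values of 30 share dense rank 1.
The 2 values of 79 share dense rank 4.
Remaining distinct values take the next consecutive integers.
Hana has value 30 units → rank 1.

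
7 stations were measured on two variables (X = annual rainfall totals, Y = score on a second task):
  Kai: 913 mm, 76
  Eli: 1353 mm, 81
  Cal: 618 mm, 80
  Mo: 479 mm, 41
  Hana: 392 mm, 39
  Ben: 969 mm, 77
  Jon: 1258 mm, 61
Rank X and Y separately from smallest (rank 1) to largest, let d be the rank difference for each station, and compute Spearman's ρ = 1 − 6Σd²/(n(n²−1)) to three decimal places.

Ranks of variable 1: 4, 7, 3, 2, 1, 5, 6
Ranks of variable 2: 4, 7, 6, 2, 1, 5, 3
d = r₁ − r₂: 0, 0, -3, 0, 0, 0, 3
d²: 0, 0, 9, 0, 0, 0, 9; Σd² = 18
ρ = 1 − 6·18/(7·48) = 1 − 108/336 = 0.679

0.679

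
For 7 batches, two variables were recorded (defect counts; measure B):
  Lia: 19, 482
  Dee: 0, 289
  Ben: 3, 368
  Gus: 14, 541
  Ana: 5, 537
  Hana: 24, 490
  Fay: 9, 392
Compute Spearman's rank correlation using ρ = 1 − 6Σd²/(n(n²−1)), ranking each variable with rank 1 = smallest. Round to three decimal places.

0.607

Ranks of variable 1: 6, 1, 2, 5, 3, 7, 4
Ranks of variable 2: 4, 1, 2, 7, 6, 5, 3
d = r₁ − r₂: 2, 0, 0, -2, -3, 2, 1
d²: 4, 0, 0, 4, 9, 4, 1; Σd² = 22
ρ = 1 − 6·22/(7·48) = 1 − 132/336 = 0.607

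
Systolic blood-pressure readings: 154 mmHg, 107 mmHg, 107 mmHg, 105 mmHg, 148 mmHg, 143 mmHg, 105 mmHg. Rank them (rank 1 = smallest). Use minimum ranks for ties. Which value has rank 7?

154

Sorted (ascending): 105, 105, 107, 107, 143, 148, 154
The 2 values of 105 occupy positions 1–2 → each gets rank 1.
The 2 values of 107 occupy positions 3–4 → each gets rank 3.
Rank 7 → value 154.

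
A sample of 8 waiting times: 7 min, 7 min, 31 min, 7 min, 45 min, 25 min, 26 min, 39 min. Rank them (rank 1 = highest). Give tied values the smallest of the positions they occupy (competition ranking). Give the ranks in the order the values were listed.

Sorted (descending): 45, 39, 31, 26, 25, 7, 7, 7
The 3 values of 7 occupy positions 6–8 → each gets rank 6.

6, 6, 3, 6, 1, 5, 4, 2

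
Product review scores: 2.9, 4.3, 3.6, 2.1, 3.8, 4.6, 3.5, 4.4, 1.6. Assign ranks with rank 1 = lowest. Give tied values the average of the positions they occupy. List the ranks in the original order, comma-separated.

3, 7, 5, 2, 6, 9, 4, 8, 1

Sorted (ascending): 1.6, 2.1, 2.9, 3.5, 3.6, 3.8, 4.3, 4.4, 4.6
No ties — each value takes its position as its rank.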